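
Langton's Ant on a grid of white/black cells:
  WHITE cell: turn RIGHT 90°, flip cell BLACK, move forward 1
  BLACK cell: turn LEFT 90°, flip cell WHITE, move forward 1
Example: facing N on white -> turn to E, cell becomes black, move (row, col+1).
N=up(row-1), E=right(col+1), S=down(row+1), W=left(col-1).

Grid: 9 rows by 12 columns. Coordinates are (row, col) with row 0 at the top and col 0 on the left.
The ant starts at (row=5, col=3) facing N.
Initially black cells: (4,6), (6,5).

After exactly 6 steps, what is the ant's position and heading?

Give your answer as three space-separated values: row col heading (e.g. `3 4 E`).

Step 1: on WHITE (5,3): turn R to E, flip to black, move to (5,4). |black|=3
Step 2: on WHITE (5,4): turn R to S, flip to black, move to (6,4). |black|=4
Step 3: on WHITE (6,4): turn R to W, flip to black, move to (6,3). |black|=5
Step 4: on WHITE (6,3): turn R to N, flip to black, move to (5,3). |black|=6
Step 5: on BLACK (5,3): turn L to W, flip to white, move to (5,2). |black|=5
Step 6: on WHITE (5,2): turn R to N, flip to black, move to (4,2). |black|=6

Answer: 4 2 N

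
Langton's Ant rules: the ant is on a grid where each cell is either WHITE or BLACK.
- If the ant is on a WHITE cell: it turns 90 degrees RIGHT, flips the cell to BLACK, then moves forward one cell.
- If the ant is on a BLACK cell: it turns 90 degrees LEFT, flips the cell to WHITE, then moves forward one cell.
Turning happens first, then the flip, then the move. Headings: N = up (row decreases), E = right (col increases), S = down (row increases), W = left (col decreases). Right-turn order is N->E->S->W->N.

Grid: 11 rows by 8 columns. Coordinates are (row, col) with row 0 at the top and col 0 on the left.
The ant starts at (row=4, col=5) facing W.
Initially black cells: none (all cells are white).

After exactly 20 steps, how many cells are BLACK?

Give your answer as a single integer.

Answer: 6

Derivation:
Step 1: on WHITE (4,5): turn R to N, flip to black, move to (3,5). |black|=1
Step 2: on WHITE (3,5): turn R to E, flip to black, move to (3,6). |black|=2
Step 3: on WHITE (3,6): turn R to S, flip to black, move to (4,6). |black|=3
Step 4: on WHITE (4,6): turn R to W, flip to black, move to (4,5). |black|=4
Step 5: on BLACK (4,5): turn L to S, flip to white, move to (5,5). |black|=3
Step 6: on WHITE (5,5): turn R to W, flip to black, move to (5,4). |black|=4
Step 7: on WHITE (5,4): turn R to N, flip to black, move to (4,4). |black|=5
Step 8: on WHITE (4,4): turn R to E, flip to black, move to (4,5). |black|=6
Step 9: on WHITE (4,5): turn R to S, flip to black, move to (5,5). |black|=7
Step 10: on BLACK (5,5): turn L to E, flip to white, move to (5,6). |black|=6
Step 11: on WHITE (5,6): turn R to S, flip to black, move to (6,6). |black|=7
Step 12: on WHITE (6,6): turn R to W, flip to black, move to (6,5). |black|=8
Step 13: on WHITE (6,5): turn R to N, flip to black, move to (5,5). |black|=9
Step 14: on WHITE (5,5): turn R to E, flip to black, move to (5,6). |black|=10
Step 15: on BLACK (5,6): turn L to N, flip to white, move to (4,6). |black|=9
Step 16: on BLACK (4,6): turn L to W, flip to white, move to (4,5). |black|=8
Step 17: on BLACK (4,5): turn L to S, flip to white, move to (5,5). |black|=7
Step 18: on BLACK (5,5): turn L to E, flip to white, move to (5,6). |black|=6
Step 19: on WHITE (5,6): turn R to S, flip to black, move to (6,6). |black|=7
Step 20: on BLACK (6,6): turn L to E, flip to white, move to (6,7). |black|=6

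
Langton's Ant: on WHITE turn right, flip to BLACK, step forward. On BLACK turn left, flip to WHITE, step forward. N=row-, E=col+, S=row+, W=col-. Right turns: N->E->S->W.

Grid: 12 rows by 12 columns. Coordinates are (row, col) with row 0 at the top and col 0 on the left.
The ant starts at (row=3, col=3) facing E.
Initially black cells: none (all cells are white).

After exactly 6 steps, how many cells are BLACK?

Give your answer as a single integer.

Answer: 4

Derivation:
Step 1: on WHITE (3,3): turn R to S, flip to black, move to (4,3). |black|=1
Step 2: on WHITE (4,3): turn R to W, flip to black, move to (4,2). |black|=2
Step 3: on WHITE (4,2): turn R to N, flip to black, move to (3,2). |black|=3
Step 4: on WHITE (3,2): turn R to E, flip to black, move to (3,3). |black|=4
Step 5: on BLACK (3,3): turn L to N, flip to white, move to (2,3). |black|=3
Step 6: on WHITE (2,3): turn R to E, flip to black, move to (2,4). |black|=4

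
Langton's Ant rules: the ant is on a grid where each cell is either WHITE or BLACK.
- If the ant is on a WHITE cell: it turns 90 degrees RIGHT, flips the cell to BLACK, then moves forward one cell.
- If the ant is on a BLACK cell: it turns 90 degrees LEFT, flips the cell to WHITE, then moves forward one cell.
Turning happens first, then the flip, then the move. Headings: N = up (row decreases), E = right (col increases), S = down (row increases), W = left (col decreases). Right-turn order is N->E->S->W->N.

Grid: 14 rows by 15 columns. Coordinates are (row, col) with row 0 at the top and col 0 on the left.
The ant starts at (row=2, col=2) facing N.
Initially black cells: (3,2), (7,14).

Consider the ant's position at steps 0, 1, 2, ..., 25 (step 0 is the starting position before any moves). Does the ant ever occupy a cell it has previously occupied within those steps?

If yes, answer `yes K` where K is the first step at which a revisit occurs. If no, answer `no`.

Answer: yes 7

Derivation:
Step 1: on WHITE (2,2): turn R to E, flip to black, move to (2,3). |black|=3 — new cell
Step 2: on WHITE (2,3): turn R to S, flip to black, move to (3,3). |black|=4 — new cell
Step 3: on WHITE (3,3): turn R to W, flip to black, move to (3,2). |black|=5 — new cell
Step 4: on BLACK (3,2): turn L to S, flip to white, move to (4,2). |black|=4 — new cell
Step 5: on WHITE (4,2): turn R to W, flip to black, move to (4,1). |black|=5 — new cell
Step 6: on WHITE (4,1): turn R to N, flip to black, move to (3,1). |black|=6 — new cell
Step 7: on WHITE (3,1): turn R to E, flip to black, move to (3,2). |black|=7 — REVISIT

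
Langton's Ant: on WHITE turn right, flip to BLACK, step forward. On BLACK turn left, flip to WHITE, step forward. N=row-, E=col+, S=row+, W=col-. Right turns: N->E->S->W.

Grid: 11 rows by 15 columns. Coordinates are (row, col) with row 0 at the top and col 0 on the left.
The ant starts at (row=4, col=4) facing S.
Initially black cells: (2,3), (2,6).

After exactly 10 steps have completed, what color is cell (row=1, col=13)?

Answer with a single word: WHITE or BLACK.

Step 1: on WHITE (4,4): turn R to W, flip to black, move to (4,3). |black|=3
Step 2: on WHITE (4,3): turn R to N, flip to black, move to (3,3). |black|=4
Step 3: on WHITE (3,3): turn R to E, flip to black, move to (3,4). |black|=5
Step 4: on WHITE (3,4): turn R to S, flip to black, move to (4,4). |black|=6
Step 5: on BLACK (4,4): turn L to E, flip to white, move to (4,5). |black|=5
Step 6: on WHITE (4,5): turn R to S, flip to black, move to (5,5). |black|=6
Step 7: on WHITE (5,5): turn R to W, flip to black, move to (5,4). |black|=7
Step 8: on WHITE (5,4): turn R to N, flip to black, move to (4,4). |black|=8
Step 9: on WHITE (4,4): turn R to E, flip to black, move to (4,5). |black|=9
Step 10: on BLACK (4,5): turn L to N, flip to white, move to (3,5). |black|=8

Answer: WHITE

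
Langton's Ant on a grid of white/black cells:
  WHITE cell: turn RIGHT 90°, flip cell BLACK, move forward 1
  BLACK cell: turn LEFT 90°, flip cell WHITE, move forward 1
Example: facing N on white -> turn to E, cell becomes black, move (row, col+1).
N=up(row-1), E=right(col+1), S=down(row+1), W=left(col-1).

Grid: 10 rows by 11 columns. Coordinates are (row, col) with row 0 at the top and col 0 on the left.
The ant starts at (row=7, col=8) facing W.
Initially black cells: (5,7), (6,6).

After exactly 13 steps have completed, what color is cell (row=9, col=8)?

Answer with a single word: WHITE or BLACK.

Answer: BLACK

Derivation:
Step 1: on WHITE (7,8): turn R to N, flip to black, move to (6,8). |black|=3
Step 2: on WHITE (6,8): turn R to E, flip to black, move to (6,9). |black|=4
Step 3: on WHITE (6,9): turn R to S, flip to black, move to (7,9). |black|=5
Step 4: on WHITE (7,9): turn R to W, flip to black, move to (7,8). |black|=6
Step 5: on BLACK (7,8): turn L to S, flip to white, move to (8,8). |black|=5
Step 6: on WHITE (8,8): turn R to W, flip to black, move to (8,7). |black|=6
Step 7: on WHITE (8,7): turn R to N, flip to black, move to (7,7). |black|=7
Step 8: on WHITE (7,7): turn R to E, flip to black, move to (7,8). |black|=8
Step 9: on WHITE (7,8): turn R to S, flip to black, move to (8,8). |black|=9
Step 10: on BLACK (8,8): turn L to E, flip to white, move to (8,9). |black|=8
Step 11: on WHITE (8,9): turn R to S, flip to black, move to (9,9). |black|=9
Step 12: on WHITE (9,9): turn R to W, flip to black, move to (9,8). |black|=10
Step 13: on WHITE (9,8): turn R to N, flip to black, move to (8,8). |black|=11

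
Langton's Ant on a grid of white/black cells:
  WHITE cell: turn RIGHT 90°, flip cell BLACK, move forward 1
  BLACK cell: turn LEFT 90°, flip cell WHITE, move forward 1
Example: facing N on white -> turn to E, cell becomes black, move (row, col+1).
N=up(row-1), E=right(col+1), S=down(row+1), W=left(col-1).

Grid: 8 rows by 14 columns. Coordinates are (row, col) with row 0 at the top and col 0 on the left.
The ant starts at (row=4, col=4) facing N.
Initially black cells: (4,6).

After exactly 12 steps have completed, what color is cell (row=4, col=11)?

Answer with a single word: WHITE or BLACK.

Answer: WHITE

Derivation:
Step 1: on WHITE (4,4): turn R to E, flip to black, move to (4,5). |black|=2
Step 2: on WHITE (4,5): turn R to S, flip to black, move to (5,5). |black|=3
Step 3: on WHITE (5,5): turn R to W, flip to black, move to (5,4). |black|=4
Step 4: on WHITE (5,4): turn R to N, flip to black, move to (4,4). |black|=5
Step 5: on BLACK (4,4): turn L to W, flip to white, move to (4,3). |black|=4
Step 6: on WHITE (4,3): turn R to N, flip to black, move to (3,3). |black|=5
Step 7: on WHITE (3,3): turn R to E, flip to black, move to (3,4). |black|=6
Step 8: on WHITE (3,4): turn R to S, flip to black, move to (4,4). |black|=7
Step 9: on WHITE (4,4): turn R to W, flip to black, move to (4,3). |black|=8
Step 10: on BLACK (4,3): turn L to S, flip to white, move to (5,3). |black|=7
Step 11: on WHITE (5,3): turn R to W, flip to black, move to (5,2). |black|=8
Step 12: on WHITE (5,2): turn R to N, flip to black, move to (4,2). |black|=9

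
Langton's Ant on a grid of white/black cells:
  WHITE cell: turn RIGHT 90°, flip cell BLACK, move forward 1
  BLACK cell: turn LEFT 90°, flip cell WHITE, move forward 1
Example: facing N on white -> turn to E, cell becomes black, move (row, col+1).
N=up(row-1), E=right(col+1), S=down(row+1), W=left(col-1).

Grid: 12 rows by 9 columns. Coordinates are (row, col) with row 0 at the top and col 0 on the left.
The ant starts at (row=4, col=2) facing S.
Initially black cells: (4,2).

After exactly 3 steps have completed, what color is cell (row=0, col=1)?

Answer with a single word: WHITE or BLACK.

Answer: WHITE

Derivation:
Step 1: on BLACK (4,2): turn L to E, flip to white, move to (4,3). |black|=0
Step 2: on WHITE (4,3): turn R to S, flip to black, move to (5,3). |black|=1
Step 3: on WHITE (5,3): turn R to W, flip to black, move to (5,2). |black|=2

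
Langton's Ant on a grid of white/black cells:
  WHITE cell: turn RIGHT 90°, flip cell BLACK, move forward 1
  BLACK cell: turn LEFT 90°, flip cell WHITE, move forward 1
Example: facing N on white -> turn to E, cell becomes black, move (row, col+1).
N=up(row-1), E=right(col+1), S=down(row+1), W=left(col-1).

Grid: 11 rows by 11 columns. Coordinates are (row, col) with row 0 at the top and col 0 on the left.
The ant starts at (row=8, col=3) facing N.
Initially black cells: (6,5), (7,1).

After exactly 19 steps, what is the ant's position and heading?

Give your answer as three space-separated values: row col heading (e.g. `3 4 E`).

Answer: 9 1 W

Derivation:
Step 1: on WHITE (8,3): turn R to E, flip to black, move to (8,4). |black|=3
Step 2: on WHITE (8,4): turn R to S, flip to black, move to (9,4). |black|=4
Step 3: on WHITE (9,4): turn R to W, flip to black, move to (9,3). |black|=5
Step 4: on WHITE (9,3): turn R to N, flip to black, move to (8,3). |black|=6
Step 5: on BLACK (8,3): turn L to W, flip to white, move to (8,2). |black|=5
Step 6: on WHITE (8,2): turn R to N, flip to black, move to (7,2). |black|=6
Step 7: on WHITE (7,2): turn R to E, flip to black, move to (7,3). |black|=7
Step 8: on WHITE (7,3): turn R to S, flip to black, move to (8,3). |black|=8
Step 9: on WHITE (8,3): turn R to W, flip to black, move to (8,2). |black|=9
Step 10: on BLACK (8,2): turn L to S, flip to white, move to (9,2). |black|=8
Step 11: on WHITE (9,2): turn R to W, flip to black, move to (9,1). |black|=9
Step 12: on WHITE (9,1): turn R to N, flip to black, move to (8,1). |black|=10
Step 13: on WHITE (8,1): turn R to E, flip to black, move to (8,2). |black|=11
Step 14: on WHITE (8,2): turn R to S, flip to black, move to (9,2). |black|=12
Step 15: on BLACK (9,2): turn L to E, flip to white, move to (9,3). |black|=11
Step 16: on BLACK (9,3): turn L to N, flip to white, move to (8,3). |black|=10
Step 17: on BLACK (8,3): turn L to W, flip to white, move to (8,2). |black|=9
Step 18: on BLACK (8,2): turn L to S, flip to white, move to (9,2). |black|=8
Step 19: on WHITE (9,2): turn R to W, flip to black, move to (9,1). |black|=9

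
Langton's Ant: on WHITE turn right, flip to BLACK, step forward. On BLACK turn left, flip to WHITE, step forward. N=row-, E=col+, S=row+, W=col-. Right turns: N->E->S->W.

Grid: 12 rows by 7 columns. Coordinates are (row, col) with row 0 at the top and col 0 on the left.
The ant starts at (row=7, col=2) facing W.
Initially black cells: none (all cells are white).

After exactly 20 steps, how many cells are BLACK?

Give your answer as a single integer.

Answer: 6

Derivation:
Step 1: on WHITE (7,2): turn R to N, flip to black, move to (6,2). |black|=1
Step 2: on WHITE (6,2): turn R to E, flip to black, move to (6,3). |black|=2
Step 3: on WHITE (6,3): turn R to S, flip to black, move to (7,3). |black|=3
Step 4: on WHITE (7,3): turn R to W, flip to black, move to (7,2). |black|=4
Step 5: on BLACK (7,2): turn L to S, flip to white, move to (8,2). |black|=3
Step 6: on WHITE (8,2): turn R to W, flip to black, move to (8,1). |black|=4
Step 7: on WHITE (8,1): turn R to N, flip to black, move to (7,1). |black|=5
Step 8: on WHITE (7,1): turn R to E, flip to black, move to (7,2). |black|=6
Step 9: on WHITE (7,2): turn R to S, flip to black, move to (8,2). |black|=7
Step 10: on BLACK (8,2): turn L to E, flip to white, move to (8,3). |black|=6
Step 11: on WHITE (8,3): turn R to S, flip to black, move to (9,3). |black|=7
Step 12: on WHITE (9,3): turn R to W, flip to black, move to (9,2). |black|=8
Step 13: on WHITE (9,2): turn R to N, flip to black, move to (8,2). |black|=9
Step 14: on WHITE (8,2): turn R to E, flip to black, move to (8,3). |black|=10
Step 15: on BLACK (8,3): turn L to N, flip to white, move to (7,3). |black|=9
Step 16: on BLACK (7,3): turn L to W, flip to white, move to (7,2). |black|=8
Step 17: on BLACK (7,2): turn L to S, flip to white, move to (8,2). |black|=7
Step 18: on BLACK (8,2): turn L to E, flip to white, move to (8,3). |black|=6
Step 19: on WHITE (8,3): turn R to S, flip to black, move to (9,3). |black|=7
Step 20: on BLACK (9,3): turn L to E, flip to white, move to (9,4). |black|=6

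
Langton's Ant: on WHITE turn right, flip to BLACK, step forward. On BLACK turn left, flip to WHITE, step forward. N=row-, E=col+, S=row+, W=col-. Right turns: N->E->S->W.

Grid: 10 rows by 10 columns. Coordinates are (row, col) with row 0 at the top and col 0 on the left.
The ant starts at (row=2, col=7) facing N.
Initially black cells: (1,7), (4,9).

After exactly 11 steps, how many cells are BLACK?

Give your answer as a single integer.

Answer: 9

Derivation:
Step 1: on WHITE (2,7): turn R to E, flip to black, move to (2,8). |black|=3
Step 2: on WHITE (2,8): turn R to S, flip to black, move to (3,8). |black|=4
Step 3: on WHITE (3,8): turn R to W, flip to black, move to (3,7). |black|=5
Step 4: on WHITE (3,7): turn R to N, flip to black, move to (2,7). |black|=6
Step 5: on BLACK (2,7): turn L to W, flip to white, move to (2,6). |black|=5
Step 6: on WHITE (2,6): turn R to N, flip to black, move to (1,6). |black|=6
Step 7: on WHITE (1,6): turn R to E, flip to black, move to (1,7). |black|=7
Step 8: on BLACK (1,7): turn L to N, flip to white, move to (0,7). |black|=6
Step 9: on WHITE (0,7): turn R to E, flip to black, move to (0,8). |black|=7
Step 10: on WHITE (0,8): turn R to S, flip to black, move to (1,8). |black|=8
Step 11: on WHITE (1,8): turn R to W, flip to black, move to (1,7). |black|=9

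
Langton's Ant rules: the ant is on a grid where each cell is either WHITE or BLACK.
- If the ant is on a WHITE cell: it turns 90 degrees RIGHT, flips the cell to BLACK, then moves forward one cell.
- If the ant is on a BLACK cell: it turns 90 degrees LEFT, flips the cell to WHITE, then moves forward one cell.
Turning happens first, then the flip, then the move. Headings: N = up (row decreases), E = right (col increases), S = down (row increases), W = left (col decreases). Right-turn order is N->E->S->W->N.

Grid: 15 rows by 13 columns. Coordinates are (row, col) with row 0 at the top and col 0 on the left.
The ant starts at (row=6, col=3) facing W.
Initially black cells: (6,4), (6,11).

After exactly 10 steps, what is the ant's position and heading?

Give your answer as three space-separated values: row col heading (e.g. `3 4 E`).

Step 1: on WHITE (6,3): turn R to N, flip to black, move to (5,3). |black|=3
Step 2: on WHITE (5,3): turn R to E, flip to black, move to (5,4). |black|=4
Step 3: on WHITE (5,4): turn R to S, flip to black, move to (6,4). |black|=5
Step 4: on BLACK (6,4): turn L to E, flip to white, move to (6,5). |black|=4
Step 5: on WHITE (6,5): turn R to S, flip to black, move to (7,5). |black|=5
Step 6: on WHITE (7,5): turn R to W, flip to black, move to (7,4). |black|=6
Step 7: on WHITE (7,4): turn R to N, flip to black, move to (6,4). |black|=7
Step 8: on WHITE (6,4): turn R to E, flip to black, move to (6,5). |black|=8
Step 9: on BLACK (6,5): turn L to N, flip to white, move to (5,5). |black|=7
Step 10: on WHITE (5,5): turn R to E, flip to black, move to (5,6). |black|=8

Answer: 5 6 E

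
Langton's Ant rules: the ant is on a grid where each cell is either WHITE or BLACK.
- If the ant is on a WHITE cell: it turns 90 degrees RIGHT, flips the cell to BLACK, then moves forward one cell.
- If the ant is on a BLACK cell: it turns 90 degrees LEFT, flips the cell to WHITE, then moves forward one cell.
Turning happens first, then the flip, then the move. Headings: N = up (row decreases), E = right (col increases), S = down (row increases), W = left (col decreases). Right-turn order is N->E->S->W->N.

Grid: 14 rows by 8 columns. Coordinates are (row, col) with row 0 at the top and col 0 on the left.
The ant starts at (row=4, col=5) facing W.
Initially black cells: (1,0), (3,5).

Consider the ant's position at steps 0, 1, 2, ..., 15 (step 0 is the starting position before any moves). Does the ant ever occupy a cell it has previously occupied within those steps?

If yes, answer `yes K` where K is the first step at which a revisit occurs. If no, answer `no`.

Step 1: on WHITE (4,5): turn R to N, flip to black, move to (3,5). |black|=3 — new cell
Step 2: on BLACK (3,5): turn L to W, flip to white, move to (3,4). |black|=2 — new cell
Step 3: on WHITE (3,4): turn R to N, flip to black, move to (2,4). |black|=3 — new cell
Step 4: on WHITE (2,4): turn R to E, flip to black, move to (2,5). |black|=4 — new cell
Step 5: on WHITE (2,5): turn R to S, flip to black, move to (3,5). |black|=5 — REVISIT

Answer: yes 5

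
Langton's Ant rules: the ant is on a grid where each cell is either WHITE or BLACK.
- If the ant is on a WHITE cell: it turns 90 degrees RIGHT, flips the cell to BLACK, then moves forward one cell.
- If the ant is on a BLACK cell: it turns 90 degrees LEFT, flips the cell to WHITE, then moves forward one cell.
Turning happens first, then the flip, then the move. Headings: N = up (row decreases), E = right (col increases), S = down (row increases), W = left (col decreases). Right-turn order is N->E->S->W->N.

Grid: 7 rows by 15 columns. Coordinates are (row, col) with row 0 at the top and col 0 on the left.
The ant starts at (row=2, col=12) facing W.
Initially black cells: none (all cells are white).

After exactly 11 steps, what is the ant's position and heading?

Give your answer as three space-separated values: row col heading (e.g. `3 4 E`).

Step 1: on WHITE (2,12): turn R to N, flip to black, move to (1,12). |black|=1
Step 2: on WHITE (1,12): turn R to E, flip to black, move to (1,13). |black|=2
Step 3: on WHITE (1,13): turn R to S, flip to black, move to (2,13). |black|=3
Step 4: on WHITE (2,13): turn R to W, flip to black, move to (2,12). |black|=4
Step 5: on BLACK (2,12): turn L to S, flip to white, move to (3,12). |black|=3
Step 6: on WHITE (3,12): turn R to W, flip to black, move to (3,11). |black|=4
Step 7: on WHITE (3,11): turn R to N, flip to black, move to (2,11). |black|=5
Step 8: on WHITE (2,11): turn R to E, flip to black, move to (2,12). |black|=6
Step 9: on WHITE (2,12): turn R to S, flip to black, move to (3,12). |black|=7
Step 10: on BLACK (3,12): turn L to E, flip to white, move to (3,13). |black|=6
Step 11: on WHITE (3,13): turn R to S, flip to black, move to (4,13). |black|=7

Answer: 4 13 S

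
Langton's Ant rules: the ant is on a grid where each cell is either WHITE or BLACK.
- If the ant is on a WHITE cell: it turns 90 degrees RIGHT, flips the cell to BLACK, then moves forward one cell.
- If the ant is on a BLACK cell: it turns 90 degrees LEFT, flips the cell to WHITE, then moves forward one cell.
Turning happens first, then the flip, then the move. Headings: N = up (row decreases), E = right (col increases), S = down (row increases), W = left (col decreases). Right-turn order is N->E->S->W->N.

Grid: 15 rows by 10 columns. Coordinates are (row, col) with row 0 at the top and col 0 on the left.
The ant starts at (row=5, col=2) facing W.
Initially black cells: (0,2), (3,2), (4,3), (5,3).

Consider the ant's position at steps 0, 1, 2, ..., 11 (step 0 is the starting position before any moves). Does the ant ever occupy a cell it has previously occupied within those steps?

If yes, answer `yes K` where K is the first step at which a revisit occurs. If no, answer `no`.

Answer: yes 6

Derivation:
Step 1: on WHITE (5,2): turn R to N, flip to black, move to (4,2). |black|=5 — new cell
Step 2: on WHITE (4,2): turn R to E, flip to black, move to (4,3). |black|=6 — new cell
Step 3: on BLACK (4,3): turn L to N, flip to white, move to (3,3). |black|=5 — new cell
Step 4: on WHITE (3,3): turn R to E, flip to black, move to (3,4). |black|=6 — new cell
Step 5: on WHITE (3,4): turn R to S, flip to black, move to (4,4). |black|=7 — new cell
Step 6: on WHITE (4,4): turn R to W, flip to black, move to (4,3). |black|=8 — REVISIT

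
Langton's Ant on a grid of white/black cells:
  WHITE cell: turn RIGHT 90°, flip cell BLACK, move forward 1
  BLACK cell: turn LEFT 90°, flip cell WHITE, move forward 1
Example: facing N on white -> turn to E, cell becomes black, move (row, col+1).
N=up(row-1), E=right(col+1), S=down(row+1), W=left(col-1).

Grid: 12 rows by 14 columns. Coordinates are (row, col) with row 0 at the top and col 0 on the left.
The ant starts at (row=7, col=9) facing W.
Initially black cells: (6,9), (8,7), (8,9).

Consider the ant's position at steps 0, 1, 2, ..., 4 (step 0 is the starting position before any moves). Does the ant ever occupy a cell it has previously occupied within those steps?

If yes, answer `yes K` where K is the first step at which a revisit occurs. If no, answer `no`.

Step 1: on WHITE (7,9): turn R to N, flip to black, move to (6,9). |black|=4 — new cell
Step 2: on BLACK (6,9): turn L to W, flip to white, move to (6,8). |black|=3 — new cell
Step 3: on WHITE (6,8): turn R to N, flip to black, move to (5,8). |black|=4 — new cell
Step 4: on WHITE (5,8): turn R to E, flip to black, move to (5,9). |black|=5 — new cell
No revisit within 4 steps.

Answer: no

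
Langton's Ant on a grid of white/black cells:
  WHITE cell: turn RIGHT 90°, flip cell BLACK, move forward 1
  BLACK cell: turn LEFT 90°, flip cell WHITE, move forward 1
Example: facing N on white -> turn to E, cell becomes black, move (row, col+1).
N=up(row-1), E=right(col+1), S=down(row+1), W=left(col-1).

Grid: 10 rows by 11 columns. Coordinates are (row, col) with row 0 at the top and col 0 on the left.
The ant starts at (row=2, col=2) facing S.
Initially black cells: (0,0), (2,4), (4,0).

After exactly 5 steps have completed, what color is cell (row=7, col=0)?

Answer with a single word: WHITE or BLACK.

Answer: WHITE

Derivation:
Step 1: on WHITE (2,2): turn R to W, flip to black, move to (2,1). |black|=4
Step 2: on WHITE (2,1): turn R to N, flip to black, move to (1,1). |black|=5
Step 3: on WHITE (1,1): turn R to E, flip to black, move to (1,2). |black|=6
Step 4: on WHITE (1,2): turn R to S, flip to black, move to (2,2). |black|=7
Step 5: on BLACK (2,2): turn L to E, flip to white, move to (2,3). |black|=6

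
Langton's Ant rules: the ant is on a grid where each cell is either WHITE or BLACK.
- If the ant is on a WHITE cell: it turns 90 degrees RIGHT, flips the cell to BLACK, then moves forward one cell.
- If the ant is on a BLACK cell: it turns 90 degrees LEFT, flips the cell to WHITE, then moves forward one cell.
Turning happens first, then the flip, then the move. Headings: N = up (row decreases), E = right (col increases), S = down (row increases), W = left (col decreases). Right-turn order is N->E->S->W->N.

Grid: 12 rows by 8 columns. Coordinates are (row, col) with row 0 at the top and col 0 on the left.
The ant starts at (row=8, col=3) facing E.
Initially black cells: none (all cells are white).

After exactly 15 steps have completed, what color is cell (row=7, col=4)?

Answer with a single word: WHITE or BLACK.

Step 1: on WHITE (8,3): turn R to S, flip to black, move to (9,3). |black|=1
Step 2: on WHITE (9,3): turn R to W, flip to black, move to (9,2). |black|=2
Step 3: on WHITE (9,2): turn R to N, flip to black, move to (8,2). |black|=3
Step 4: on WHITE (8,2): turn R to E, flip to black, move to (8,3). |black|=4
Step 5: on BLACK (8,3): turn L to N, flip to white, move to (7,3). |black|=3
Step 6: on WHITE (7,3): turn R to E, flip to black, move to (7,4). |black|=4
Step 7: on WHITE (7,4): turn R to S, flip to black, move to (8,4). |black|=5
Step 8: on WHITE (8,4): turn R to W, flip to black, move to (8,3). |black|=6
Step 9: on WHITE (8,3): turn R to N, flip to black, move to (7,3). |black|=7
Step 10: on BLACK (7,3): turn L to W, flip to white, move to (7,2). |black|=6
Step 11: on WHITE (7,2): turn R to N, flip to black, move to (6,2). |black|=7
Step 12: on WHITE (6,2): turn R to E, flip to black, move to (6,3). |black|=8
Step 13: on WHITE (6,3): turn R to S, flip to black, move to (7,3). |black|=9
Step 14: on WHITE (7,3): turn R to W, flip to black, move to (7,2). |black|=10
Step 15: on BLACK (7,2): turn L to S, flip to white, move to (8,2). |black|=9

Answer: BLACK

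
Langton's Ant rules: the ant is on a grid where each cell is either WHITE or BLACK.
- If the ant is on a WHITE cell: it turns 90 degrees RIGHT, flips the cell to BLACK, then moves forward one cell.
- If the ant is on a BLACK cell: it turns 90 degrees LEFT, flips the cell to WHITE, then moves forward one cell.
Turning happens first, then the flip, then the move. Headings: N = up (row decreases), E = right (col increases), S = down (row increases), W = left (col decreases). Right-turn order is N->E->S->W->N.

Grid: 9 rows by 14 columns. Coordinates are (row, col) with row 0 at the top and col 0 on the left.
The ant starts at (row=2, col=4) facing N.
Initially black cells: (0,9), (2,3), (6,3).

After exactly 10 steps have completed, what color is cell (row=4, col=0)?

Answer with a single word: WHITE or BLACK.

Answer: WHITE

Derivation:
Step 1: on WHITE (2,4): turn R to E, flip to black, move to (2,5). |black|=4
Step 2: on WHITE (2,5): turn R to S, flip to black, move to (3,5). |black|=5
Step 3: on WHITE (3,5): turn R to W, flip to black, move to (3,4). |black|=6
Step 4: on WHITE (3,4): turn R to N, flip to black, move to (2,4). |black|=7
Step 5: on BLACK (2,4): turn L to W, flip to white, move to (2,3). |black|=6
Step 6: on BLACK (2,3): turn L to S, flip to white, move to (3,3). |black|=5
Step 7: on WHITE (3,3): turn R to W, flip to black, move to (3,2). |black|=6
Step 8: on WHITE (3,2): turn R to N, flip to black, move to (2,2). |black|=7
Step 9: on WHITE (2,2): turn R to E, flip to black, move to (2,3). |black|=8
Step 10: on WHITE (2,3): turn R to S, flip to black, move to (3,3). |black|=9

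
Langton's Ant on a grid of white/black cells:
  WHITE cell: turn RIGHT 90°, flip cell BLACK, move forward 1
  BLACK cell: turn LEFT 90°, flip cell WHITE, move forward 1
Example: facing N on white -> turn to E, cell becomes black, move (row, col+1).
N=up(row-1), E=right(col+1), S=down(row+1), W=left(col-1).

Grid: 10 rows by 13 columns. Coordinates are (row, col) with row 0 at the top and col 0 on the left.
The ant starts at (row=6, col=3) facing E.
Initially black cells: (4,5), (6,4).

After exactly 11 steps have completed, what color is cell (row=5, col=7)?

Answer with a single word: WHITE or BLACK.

Answer: WHITE

Derivation:
Step 1: on WHITE (6,3): turn R to S, flip to black, move to (7,3). |black|=3
Step 2: on WHITE (7,3): turn R to W, flip to black, move to (7,2). |black|=4
Step 3: on WHITE (7,2): turn R to N, flip to black, move to (6,2). |black|=5
Step 4: on WHITE (6,2): turn R to E, flip to black, move to (6,3). |black|=6
Step 5: on BLACK (6,3): turn L to N, flip to white, move to (5,3). |black|=5
Step 6: on WHITE (5,3): turn R to E, flip to black, move to (5,4). |black|=6
Step 7: on WHITE (5,4): turn R to S, flip to black, move to (6,4). |black|=7
Step 8: on BLACK (6,4): turn L to E, flip to white, move to (6,5). |black|=6
Step 9: on WHITE (6,5): turn R to S, flip to black, move to (7,5). |black|=7
Step 10: on WHITE (7,5): turn R to W, flip to black, move to (7,4). |black|=8
Step 11: on WHITE (7,4): turn R to N, flip to black, move to (6,4). |black|=9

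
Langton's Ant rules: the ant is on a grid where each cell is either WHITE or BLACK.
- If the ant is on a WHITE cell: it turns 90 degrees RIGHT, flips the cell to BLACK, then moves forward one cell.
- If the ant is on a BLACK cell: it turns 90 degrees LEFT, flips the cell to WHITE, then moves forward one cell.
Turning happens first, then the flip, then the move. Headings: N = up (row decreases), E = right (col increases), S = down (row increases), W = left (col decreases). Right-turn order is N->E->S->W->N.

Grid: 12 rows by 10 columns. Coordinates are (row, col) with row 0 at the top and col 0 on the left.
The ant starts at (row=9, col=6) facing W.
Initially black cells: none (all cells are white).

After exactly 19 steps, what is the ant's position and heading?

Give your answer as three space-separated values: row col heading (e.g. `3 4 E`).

Step 1: on WHITE (9,6): turn R to N, flip to black, move to (8,6). |black|=1
Step 2: on WHITE (8,6): turn R to E, flip to black, move to (8,7). |black|=2
Step 3: on WHITE (8,7): turn R to S, flip to black, move to (9,7). |black|=3
Step 4: on WHITE (9,7): turn R to W, flip to black, move to (9,6). |black|=4
Step 5: on BLACK (9,6): turn L to S, flip to white, move to (10,6). |black|=3
Step 6: on WHITE (10,6): turn R to W, flip to black, move to (10,5). |black|=4
Step 7: on WHITE (10,5): turn R to N, flip to black, move to (9,5). |black|=5
Step 8: on WHITE (9,5): turn R to E, flip to black, move to (9,6). |black|=6
Step 9: on WHITE (9,6): turn R to S, flip to black, move to (10,6). |black|=7
Step 10: on BLACK (10,6): turn L to E, flip to white, move to (10,7). |black|=6
Step 11: on WHITE (10,7): turn R to S, flip to black, move to (11,7). |black|=7
Step 12: on WHITE (11,7): turn R to W, flip to black, move to (11,6). |black|=8
Step 13: on WHITE (11,6): turn R to N, flip to black, move to (10,6). |black|=9
Step 14: on WHITE (10,6): turn R to E, flip to black, move to (10,7). |black|=10
Step 15: on BLACK (10,7): turn L to N, flip to white, move to (9,7). |black|=9
Step 16: on BLACK (9,7): turn L to W, flip to white, move to (9,6). |black|=8
Step 17: on BLACK (9,6): turn L to S, flip to white, move to (10,6). |black|=7
Step 18: on BLACK (10,6): turn L to E, flip to white, move to (10,7). |black|=6
Step 19: on WHITE (10,7): turn R to S, flip to black, move to (11,7). |black|=7

Answer: 11 7 S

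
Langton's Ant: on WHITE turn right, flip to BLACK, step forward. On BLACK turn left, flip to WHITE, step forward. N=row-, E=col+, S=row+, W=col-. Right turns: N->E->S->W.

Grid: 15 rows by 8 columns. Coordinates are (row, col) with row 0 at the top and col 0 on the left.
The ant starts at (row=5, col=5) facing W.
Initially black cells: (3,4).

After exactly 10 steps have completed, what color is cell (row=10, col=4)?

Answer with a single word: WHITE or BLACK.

Answer: WHITE

Derivation:
Step 1: on WHITE (5,5): turn R to N, flip to black, move to (4,5). |black|=2
Step 2: on WHITE (4,5): turn R to E, flip to black, move to (4,6). |black|=3
Step 3: on WHITE (4,6): turn R to S, flip to black, move to (5,6). |black|=4
Step 4: on WHITE (5,6): turn R to W, flip to black, move to (5,5). |black|=5
Step 5: on BLACK (5,5): turn L to S, flip to white, move to (6,5). |black|=4
Step 6: on WHITE (6,5): turn R to W, flip to black, move to (6,4). |black|=5
Step 7: on WHITE (6,4): turn R to N, flip to black, move to (5,4). |black|=6
Step 8: on WHITE (5,4): turn R to E, flip to black, move to (5,5). |black|=7
Step 9: on WHITE (5,5): turn R to S, flip to black, move to (6,5). |black|=8
Step 10: on BLACK (6,5): turn L to E, flip to white, move to (6,6). |black|=7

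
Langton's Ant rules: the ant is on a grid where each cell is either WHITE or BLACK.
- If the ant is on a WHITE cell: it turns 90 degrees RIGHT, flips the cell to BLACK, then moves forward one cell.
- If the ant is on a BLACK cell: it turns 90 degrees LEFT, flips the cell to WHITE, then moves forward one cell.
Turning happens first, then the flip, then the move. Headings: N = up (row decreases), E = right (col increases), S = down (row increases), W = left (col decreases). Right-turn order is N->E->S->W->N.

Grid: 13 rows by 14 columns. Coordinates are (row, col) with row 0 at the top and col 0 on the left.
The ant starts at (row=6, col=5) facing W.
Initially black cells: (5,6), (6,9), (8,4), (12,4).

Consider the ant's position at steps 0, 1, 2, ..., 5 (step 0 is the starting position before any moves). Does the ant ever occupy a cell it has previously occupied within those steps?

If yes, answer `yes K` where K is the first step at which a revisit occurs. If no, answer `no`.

Step 1: on WHITE (6,5): turn R to N, flip to black, move to (5,5). |black|=5 — new cell
Step 2: on WHITE (5,5): turn R to E, flip to black, move to (5,6). |black|=6 — new cell
Step 3: on BLACK (5,6): turn L to N, flip to white, move to (4,6). |black|=5 — new cell
Step 4: on WHITE (4,6): turn R to E, flip to black, move to (4,7). |black|=6 — new cell
Step 5: on WHITE (4,7): turn R to S, flip to black, move to (5,7). |black|=7 — new cell
No revisit within 5 steps.

Answer: no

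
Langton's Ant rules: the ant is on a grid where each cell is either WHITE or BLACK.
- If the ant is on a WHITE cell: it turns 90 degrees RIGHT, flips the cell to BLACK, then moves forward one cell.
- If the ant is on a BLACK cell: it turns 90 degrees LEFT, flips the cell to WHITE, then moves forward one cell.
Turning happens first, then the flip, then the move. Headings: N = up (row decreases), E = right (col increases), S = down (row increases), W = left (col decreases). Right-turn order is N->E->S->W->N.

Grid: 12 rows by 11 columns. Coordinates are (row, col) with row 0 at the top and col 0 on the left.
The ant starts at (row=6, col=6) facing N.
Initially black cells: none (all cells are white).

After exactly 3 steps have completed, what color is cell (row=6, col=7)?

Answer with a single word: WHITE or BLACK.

Step 1: on WHITE (6,6): turn R to E, flip to black, move to (6,7). |black|=1
Step 2: on WHITE (6,7): turn R to S, flip to black, move to (7,7). |black|=2
Step 3: on WHITE (7,7): turn R to W, flip to black, move to (7,6). |black|=3

Answer: BLACK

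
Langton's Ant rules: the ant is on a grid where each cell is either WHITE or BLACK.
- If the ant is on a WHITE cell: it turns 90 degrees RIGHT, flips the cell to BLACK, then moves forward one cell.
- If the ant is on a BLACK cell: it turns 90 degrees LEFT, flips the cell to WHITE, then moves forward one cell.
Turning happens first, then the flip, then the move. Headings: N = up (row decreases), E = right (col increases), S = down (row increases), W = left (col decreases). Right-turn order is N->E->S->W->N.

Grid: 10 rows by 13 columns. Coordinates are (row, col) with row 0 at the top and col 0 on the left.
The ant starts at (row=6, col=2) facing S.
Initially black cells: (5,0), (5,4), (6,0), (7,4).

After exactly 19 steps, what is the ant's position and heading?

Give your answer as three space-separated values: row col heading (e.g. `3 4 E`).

Step 1: on WHITE (6,2): turn R to W, flip to black, move to (6,1). |black|=5
Step 2: on WHITE (6,1): turn R to N, flip to black, move to (5,1). |black|=6
Step 3: on WHITE (5,1): turn R to E, flip to black, move to (5,2). |black|=7
Step 4: on WHITE (5,2): turn R to S, flip to black, move to (6,2). |black|=8
Step 5: on BLACK (6,2): turn L to E, flip to white, move to (6,3). |black|=7
Step 6: on WHITE (6,3): turn R to S, flip to black, move to (7,3). |black|=8
Step 7: on WHITE (7,3): turn R to W, flip to black, move to (7,2). |black|=9
Step 8: on WHITE (7,2): turn R to N, flip to black, move to (6,2). |black|=10
Step 9: on WHITE (6,2): turn R to E, flip to black, move to (6,3). |black|=11
Step 10: on BLACK (6,3): turn L to N, flip to white, move to (5,3). |black|=10
Step 11: on WHITE (5,3): turn R to E, flip to black, move to (5,4). |black|=11
Step 12: on BLACK (5,4): turn L to N, flip to white, move to (4,4). |black|=10
Step 13: on WHITE (4,4): turn R to E, flip to black, move to (4,5). |black|=11
Step 14: on WHITE (4,5): turn R to S, flip to black, move to (5,5). |black|=12
Step 15: on WHITE (5,5): turn R to W, flip to black, move to (5,4). |black|=13
Step 16: on WHITE (5,4): turn R to N, flip to black, move to (4,4). |black|=14
Step 17: on BLACK (4,4): turn L to W, flip to white, move to (4,3). |black|=13
Step 18: on WHITE (4,3): turn R to N, flip to black, move to (3,3). |black|=14
Step 19: on WHITE (3,3): turn R to E, flip to black, move to (3,4). |black|=15

Answer: 3 4 E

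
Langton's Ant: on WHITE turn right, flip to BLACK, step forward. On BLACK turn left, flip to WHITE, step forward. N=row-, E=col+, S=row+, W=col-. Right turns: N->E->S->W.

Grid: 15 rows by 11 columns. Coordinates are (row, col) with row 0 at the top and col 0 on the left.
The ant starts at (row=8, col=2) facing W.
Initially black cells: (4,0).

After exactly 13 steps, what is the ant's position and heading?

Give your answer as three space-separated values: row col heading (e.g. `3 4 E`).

Answer: 9 2 N

Derivation:
Step 1: on WHITE (8,2): turn R to N, flip to black, move to (7,2). |black|=2
Step 2: on WHITE (7,2): turn R to E, flip to black, move to (7,3). |black|=3
Step 3: on WHITE (7,3): turn R to S, flip to black, move to (8,3). |black|=4
Step 4: on WHITE (8,3): turn R to W, flip to black, move to (8,2). |black|=5
Step 5: on BLACK (8,2): turn L to S, flip to white, move to (9,2). |black|=4
Step 6: on WHITE (9,2): turn R to W, flip to black, move to (9,1). |black|=5
Step 7: on WHITE (9,1): turn R to N, flip to black, move to (8,1). |black|=6
Step 8: on WHITE (8,1): turn R to E, flip to black, move to (8,2). |black|=7
Step 9: on WHITE (8,2): turn R to S, flip to black, move to (9,2). |black|=8
Step 10: on BLACK (9,2): turn L to E, flip to white, move to (9,3). |black|=7
Step 11: on WHITE (9,3): turn R to S, flip to black, move to (10,3). |black|=8
Step 12: on WHITE (10,3): turn R to W, flip to black, move to (10,2). |black|=9
Step 13: on WHITE (10,2): turn R to N, flip to black, move to (9,2). |black|=10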